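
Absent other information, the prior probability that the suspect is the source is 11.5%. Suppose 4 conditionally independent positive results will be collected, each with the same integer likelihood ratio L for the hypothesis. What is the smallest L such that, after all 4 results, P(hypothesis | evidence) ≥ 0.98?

Prior odds = 0.115/0.885 = 23/177.
Target odds = 0.98/0.02 = 49.
Need L⁴ ≥ 49 ÷ (23/177) = 8673/23.
4⁴ = 256 < 8673/23 ≤ 625 = 5⁴, so L = 5.

5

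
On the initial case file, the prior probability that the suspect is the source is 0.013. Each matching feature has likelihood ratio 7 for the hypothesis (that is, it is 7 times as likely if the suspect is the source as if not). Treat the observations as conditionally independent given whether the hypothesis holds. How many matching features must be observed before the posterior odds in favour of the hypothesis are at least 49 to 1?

Prior odds = 0.013/0.987 = 13/987.
Likelihood ratio per matching feature = 7.
Target odds = 49.
Require 7ⁿ ≥ 49 ÷ (13/987) = 48363/13.
7⁴ = 2401 falls short of 48363/13 but 7⁵ = 16807 reaches it, so n = 5.

5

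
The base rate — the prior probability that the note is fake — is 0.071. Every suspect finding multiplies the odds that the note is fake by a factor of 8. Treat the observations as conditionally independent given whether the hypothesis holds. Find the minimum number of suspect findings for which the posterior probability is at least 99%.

4

Prior odds: 0.071 ÷ 0.929 = 71/929.
Likelihood ratio per suspect finding = 8.
Target odds: 0.99 ÷ 0.01 = 99.
Need (71/929) × 8ⁿ ≥ 99, i.e. 8ⁿ ≥ 91971/71.
8³ = 512 falls short of 91971/71 but 8⁴ = 4096 reaches it, so n = 4.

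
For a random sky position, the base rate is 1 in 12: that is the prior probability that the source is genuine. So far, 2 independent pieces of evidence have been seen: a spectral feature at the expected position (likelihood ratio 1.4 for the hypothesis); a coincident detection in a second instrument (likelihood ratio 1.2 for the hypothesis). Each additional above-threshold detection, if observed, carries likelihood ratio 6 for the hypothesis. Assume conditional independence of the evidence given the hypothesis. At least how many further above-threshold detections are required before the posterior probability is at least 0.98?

Prior odds = (1/12)/(11/12) = 1/11.
Combined Bayes factor of the evidence already in hand = 1.4 × 1.2 = 1.68.
Odds after that evidence = (1/11) × 1.68 = 42/275.
Target odds = 0.98/0.02 = 49.
Need 6ⁿ ≥ 49 ÷ (42/275) = 1925/6.
6³ = 216 falls short of 1925/6 but 6⁴ = 1296 reaches it, so n = 4.

4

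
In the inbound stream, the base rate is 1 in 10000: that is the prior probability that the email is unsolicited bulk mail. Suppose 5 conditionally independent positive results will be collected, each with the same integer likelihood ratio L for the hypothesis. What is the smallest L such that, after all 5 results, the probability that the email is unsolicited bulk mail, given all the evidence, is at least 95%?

Prior odds = 0.0001/0.9999 = 1/9999.
Target odds = 0.95/0.05 = 19.
Need L⁵ ≥ 19 ÷ (1/9999) = 189981.
11⁵ = 161051 < 189981 ≤ 248832 = 12⁵, so L = 12.

12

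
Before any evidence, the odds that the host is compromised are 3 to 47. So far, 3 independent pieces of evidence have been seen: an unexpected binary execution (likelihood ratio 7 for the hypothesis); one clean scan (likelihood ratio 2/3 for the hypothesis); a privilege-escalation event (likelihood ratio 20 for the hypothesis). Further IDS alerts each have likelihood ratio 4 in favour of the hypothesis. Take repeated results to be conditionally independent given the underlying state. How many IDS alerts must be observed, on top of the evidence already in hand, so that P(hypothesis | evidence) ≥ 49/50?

2

Prior odds = 3/47.
Combined Bayes factor of the evidence already in hand = 7 × (2/3) × 20 = 280/3.
Odds after that evidence = (3/47) × 280/3 = 280/47.
Target odds = 0.98/0.02 = 49.
Need 4ⁿ ≥ 49 ÷ (280/47) = 8.225.
4¹ = 4 falls short of 8.225 but 4² = 16 reaches it, so n = 2.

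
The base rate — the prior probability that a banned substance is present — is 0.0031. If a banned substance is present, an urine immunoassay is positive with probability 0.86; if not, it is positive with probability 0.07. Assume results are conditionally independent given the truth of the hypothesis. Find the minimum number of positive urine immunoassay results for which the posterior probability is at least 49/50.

4

Prior odds: 0.0031 ÷ 0.9969 = 31/9969.
Likelihood ratio of a positive = 0.86/0.07 = 86/7.
Target posterior odds = 0.98/0.02 = 49.
Require (86/7)ⁿ ≥ 49 ÷ (31/9969) = 488481/31.
(86/7)³ = 636056/343 falls short of 488481/31 but (86/7)⁴ = 54700816/2401 reaches it, so n = 4.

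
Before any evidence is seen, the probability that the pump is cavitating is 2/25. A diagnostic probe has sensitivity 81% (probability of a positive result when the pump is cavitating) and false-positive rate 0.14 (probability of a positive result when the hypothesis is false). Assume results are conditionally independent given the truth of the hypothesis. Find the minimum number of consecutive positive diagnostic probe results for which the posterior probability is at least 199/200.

Prior odds = 0.08/0.92 = 2/23.
Likelihood ratio of a positive result = 0.81/0.14 = 81/14.
Target odds: 0.995 ÷ 0.005 = 199.
Require (81/14)ⁿ ≥ 199 ÷ (2/23) = 2288.5.
(81/14)⁴ = 43046721/38416 falls short of 2288.5 but (81/14)⁵ ≈6483.13 reaches it, so n = 5.

5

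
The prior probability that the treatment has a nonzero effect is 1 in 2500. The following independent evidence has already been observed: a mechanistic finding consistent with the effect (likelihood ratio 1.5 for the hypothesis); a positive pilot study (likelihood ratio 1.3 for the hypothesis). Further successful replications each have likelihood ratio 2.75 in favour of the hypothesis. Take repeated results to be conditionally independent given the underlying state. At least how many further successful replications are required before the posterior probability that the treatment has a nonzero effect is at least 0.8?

Prior odds = 0.0004/0.9996 = 1/2499.
Combined Bayes factor of the evidence already in hand = 1.5 × 1.3 = 1.95.
Odds after that evidence = (1/2499) × 1.95 = 13/16660.
Target odds = 0.8/0.2 = 4.
Need 2.75ⁿ ≥ 4 ÷ (13/16660) = 66640/13.
2.75⁸ = 214358881/65536 falls short of 66640/13 but 2.75⁹ ≈8994.86 reaches it, so n = 9.

9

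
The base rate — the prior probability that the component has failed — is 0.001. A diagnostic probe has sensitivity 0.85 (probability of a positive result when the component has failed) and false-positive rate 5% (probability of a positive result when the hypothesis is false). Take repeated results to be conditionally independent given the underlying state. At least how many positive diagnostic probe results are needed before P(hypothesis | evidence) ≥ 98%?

Prior odds = 0.001/0.999 = 1/999.
Likelihood ratio of a positive result = 0.85/0.05 = 17.
Target odds: 0.98 ÷ 0.02 = 49.
Need (1/999) × 17ⁿ ≥ 49, i.e. 17ⁿ ≥ 48951.
17³ = 4913 falls short of 48951 but 17⁴ = 83521 reaches it, so n = 4.

4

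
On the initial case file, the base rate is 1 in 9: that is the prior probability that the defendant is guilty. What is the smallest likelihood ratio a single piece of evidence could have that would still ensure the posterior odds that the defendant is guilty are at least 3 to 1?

Prior odds = (1/9)/(8/9) = 0.125.
Target odds = 3.
Required Bayes factor = 3 ÷ 0.125 = 24.

24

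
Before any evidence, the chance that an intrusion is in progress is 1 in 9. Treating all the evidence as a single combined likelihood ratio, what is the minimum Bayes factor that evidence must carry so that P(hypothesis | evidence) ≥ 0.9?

Prior odds = (1/9)/(8/9) = 0.125.
Target odds = 0.9/0.1 = 9.
Required Bayes factor = 9 ÷ 0.125 = 72.

72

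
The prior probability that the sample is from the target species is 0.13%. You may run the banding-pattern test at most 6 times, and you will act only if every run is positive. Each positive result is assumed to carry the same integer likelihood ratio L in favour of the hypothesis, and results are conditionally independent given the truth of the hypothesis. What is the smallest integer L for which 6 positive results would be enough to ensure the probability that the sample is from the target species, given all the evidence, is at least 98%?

6

Prior odds = 0.0013/0.9987 = 13/9987.
Target odds = 0.98/0.02 = 49.
Need L⁶ ≥ 49 ÷ (13/9987) = 489363/13.
5⁶ = 15625 < 489363/13 ≤ 46656 = 6⁶, so L = 6.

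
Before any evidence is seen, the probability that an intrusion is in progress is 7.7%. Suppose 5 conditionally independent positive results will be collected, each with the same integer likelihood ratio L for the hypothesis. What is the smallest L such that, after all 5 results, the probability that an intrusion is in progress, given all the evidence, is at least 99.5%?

Prior odds = 0.077/0.923 = 77/923.
Target odds = 0.995/0.005 = 199.
Need L⁵ ≥ 199 ÷ (77/923) = 183677/77.
4⁵ = 1024 < 183677/77 ≤ 3125 = 5⁵, so L = 5.

5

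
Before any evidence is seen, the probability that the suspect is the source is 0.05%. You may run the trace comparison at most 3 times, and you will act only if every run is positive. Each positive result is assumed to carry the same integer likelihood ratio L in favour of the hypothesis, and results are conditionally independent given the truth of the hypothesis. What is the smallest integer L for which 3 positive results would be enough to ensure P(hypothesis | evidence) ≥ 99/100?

59

Prior odds = 0.0005/0.9995 = 1/1999.
Target odds = 0.99/0.01 = 99.
Need L³ ≥ 99 ÷ (1/1999) = 197901.
58³ = 195112 < 197901 ≤ 205379 = 59³, so L = 59.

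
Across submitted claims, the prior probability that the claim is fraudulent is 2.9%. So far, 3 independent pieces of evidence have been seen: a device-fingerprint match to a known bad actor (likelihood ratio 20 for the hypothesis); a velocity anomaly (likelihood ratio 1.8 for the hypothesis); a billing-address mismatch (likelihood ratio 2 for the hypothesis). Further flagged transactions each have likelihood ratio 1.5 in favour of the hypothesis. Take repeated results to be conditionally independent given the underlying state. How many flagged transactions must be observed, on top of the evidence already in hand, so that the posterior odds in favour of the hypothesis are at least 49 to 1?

Prior odds = 0.029/0.971 = 29/971.
Combined Bayes factor of the evidence already in hand = 20 × 1.8 × 2 = 72.
Odds after that evidence = (29/971) × 72 = 2088/971.
Target odds = 49.
Need 1.5ⁿ ≥ 49 ÷ (2088/971) = 47579/2088.
1.5⁷ = 17.0859375 falls short of 47579/2088 but 1.5⁸ = 25.62890625 reaches it, so n = 8.

8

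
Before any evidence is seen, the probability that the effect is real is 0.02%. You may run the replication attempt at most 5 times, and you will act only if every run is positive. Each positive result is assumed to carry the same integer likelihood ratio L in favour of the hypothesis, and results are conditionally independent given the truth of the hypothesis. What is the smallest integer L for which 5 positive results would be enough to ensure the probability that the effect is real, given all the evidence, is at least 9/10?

Prior odds = 0.0002/0.9998 = 1/4999.
Target odds = 0.9/0.1 = 9.
Need L⁵ ≥ 9 ÷ (1/4999) = 44991.
8⁵ = 32768 < 44991 ≤ 59049 = 9⁵, so L = 9.

9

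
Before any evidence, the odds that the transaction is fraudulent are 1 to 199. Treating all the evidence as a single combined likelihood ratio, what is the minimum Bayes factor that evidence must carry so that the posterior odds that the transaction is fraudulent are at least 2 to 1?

398

Prior odds = 1/199.
Target odds = 2.
Required Bayes factor = 2 ÷ (1/199) = 398.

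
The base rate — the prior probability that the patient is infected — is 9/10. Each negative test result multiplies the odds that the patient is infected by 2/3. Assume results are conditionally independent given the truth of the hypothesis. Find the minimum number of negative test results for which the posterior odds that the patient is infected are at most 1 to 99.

17

Prior odds: 0.9 ÷ 0.1 = 9.
Likelihood ratio per negative test result = 2/3.
Target odds = 1/99.
Require (2/3)ⁿ ≤ 1/99 ÷ 9 = 1/891.
(2/3)¹⁶ = 65536/43046721 is still above 1/891 but (2/3)¹⁷ = 131072/129140163 is at or below it, so n = 17.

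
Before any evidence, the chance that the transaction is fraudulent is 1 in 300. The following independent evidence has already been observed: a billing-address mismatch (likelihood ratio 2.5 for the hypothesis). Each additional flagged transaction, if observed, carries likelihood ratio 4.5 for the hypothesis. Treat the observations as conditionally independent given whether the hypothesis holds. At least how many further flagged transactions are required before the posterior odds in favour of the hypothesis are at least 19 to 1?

6

Prior odds = (1/300)/(299/300) = 1/299.
Bayes factor of the evidence already in hand = 2.5.
Odds after that evidence = (1/299) × 2.5 = 5/598.
Target odds = 19.
Need 4.5ⁿ ≥ 19 ÷ (5/598) = 2272.4.
4.5⁵ = 1845.28125 falls short of 2272.4 but 4.5⁶ = 8303.765625 reaches it, so n = 6.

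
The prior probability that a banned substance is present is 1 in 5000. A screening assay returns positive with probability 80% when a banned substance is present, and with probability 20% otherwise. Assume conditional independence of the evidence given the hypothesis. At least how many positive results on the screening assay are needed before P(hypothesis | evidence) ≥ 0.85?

Prior odds = 0.0002/0.9998 = 1/4999.
Likelihood ratio of a positive result = 0.8/0.2 = 4.
Target posterior odds = 0.85/0.15 = 17/3.
Need (1/4999) × 4ⁿ ≥ 17/3, i.e. 4ⁿ ≥ 84983/3.
4⁷ = 16384 falls short of 84983/3 but 4⁸ = 65536 reaches it, so n = 8.

8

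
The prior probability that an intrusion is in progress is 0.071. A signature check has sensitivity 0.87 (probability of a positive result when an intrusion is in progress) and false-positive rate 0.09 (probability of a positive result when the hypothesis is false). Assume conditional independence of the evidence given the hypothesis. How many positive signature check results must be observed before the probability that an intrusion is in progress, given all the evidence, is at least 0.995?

Prior odds: 0.071 ÷ 0.929 = 71/929.
Likelihood ratio of a positive result = 0.87/0.09 = 29/3.
Target odds: 0.995 ÷ 0.005 = 199.
Require (29/3)ⁿ ≥ 199 ÷ (71/929) = 184871/71.
(29/3)³ = 24389/27 falls short of 184871/71 but (29/3)⁴ = 707281/81 reaches it, so n = 4.

4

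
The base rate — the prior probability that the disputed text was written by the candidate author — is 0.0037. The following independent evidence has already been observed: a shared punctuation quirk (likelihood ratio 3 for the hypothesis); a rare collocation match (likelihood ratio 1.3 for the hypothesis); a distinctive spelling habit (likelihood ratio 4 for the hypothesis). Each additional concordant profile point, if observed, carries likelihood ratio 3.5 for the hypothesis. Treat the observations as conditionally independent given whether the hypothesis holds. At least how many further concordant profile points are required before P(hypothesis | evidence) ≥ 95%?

Prior odds = 0.0037/0.9963 = 37/9963.
Combined Bayes factor of the evidence already in hand = 3 × 1.3 × 4 = 15.6.
Odds after that evidence = (37/9963) × 15.6 = 962/16605.
Target odds = 0.95/0.05 = 19.
Need 3.5ⁿ ≥ 19 ÷ (962/16605) = 315495/962.
3.5⁴ = 150.0625 falls short of 315495/962 but 3.5⁵ = 525.21875 reaches it, so n = 5.

5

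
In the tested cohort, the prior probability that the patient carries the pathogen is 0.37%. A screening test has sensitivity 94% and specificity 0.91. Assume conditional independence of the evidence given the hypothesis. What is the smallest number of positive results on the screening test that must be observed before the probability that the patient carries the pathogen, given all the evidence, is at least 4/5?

3

Prior odds: 0.0037 ÷ 0.9963 = 37/9963.
False-positive rate = 1 − 0.91 = 0.09; likelihood ratio of a positive = 0.94/0.09 = 94/9.
Target posterior odds = 0.8/0.2 = 4.
Need (37/9963) × (94/9)ⁿ ≥ 4, i.e. (94/9)ⁿ ≥ 39852/37.
(94/9)² = 8836/81 falls short of 39852/37 but (94/9)³ = 830584/729 reaches it, so n = 3.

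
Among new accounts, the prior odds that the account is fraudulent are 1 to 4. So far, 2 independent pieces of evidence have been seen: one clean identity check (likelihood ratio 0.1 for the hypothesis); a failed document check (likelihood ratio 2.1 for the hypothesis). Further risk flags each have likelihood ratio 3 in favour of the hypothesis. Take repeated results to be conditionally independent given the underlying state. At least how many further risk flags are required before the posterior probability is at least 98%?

Prior odds = 0.25.
Combined Bayes factor of the evidence already in hand = 0.1 × 2.1 = 0.21.
Odds after that evidence = 0.25 × 0.21 = 0.0525.
Target odds = 0.98/0.02 = 49.
Need 3ⁿ ≥ 49 ÷ 0.0525 = 2800/3.
3⁶ = 729 falls short of 2800/3 but 3⁷ = 2187 reaches it, so n = 7.

7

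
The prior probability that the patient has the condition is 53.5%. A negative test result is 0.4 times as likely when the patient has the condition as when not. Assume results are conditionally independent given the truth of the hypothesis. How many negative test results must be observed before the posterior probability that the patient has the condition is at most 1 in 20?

Prior odds = 0.535/0.465 = 107/93.
Likelihood ratio per negative test result = 0.4.
Target odds: 0.05 ÷ 0.95 = 1/19.
Need (107/93) × 0.4ⁿ ≤ 1/19, i.e. 0.4ⁿ ≤ 93/2033.
0.4³ = 0.064 is still above 93/2033 but 0.4⁴ = 0.0256 is at or below it, so n = 4.

4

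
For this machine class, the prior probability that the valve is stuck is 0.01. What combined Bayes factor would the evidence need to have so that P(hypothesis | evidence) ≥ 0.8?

Prior odds = 0.01/0.99 = 1/99.
Target odds = 0.8/0.2 = 4.
Required Bayes factor = 4 ÷ (1/99) = 396.

396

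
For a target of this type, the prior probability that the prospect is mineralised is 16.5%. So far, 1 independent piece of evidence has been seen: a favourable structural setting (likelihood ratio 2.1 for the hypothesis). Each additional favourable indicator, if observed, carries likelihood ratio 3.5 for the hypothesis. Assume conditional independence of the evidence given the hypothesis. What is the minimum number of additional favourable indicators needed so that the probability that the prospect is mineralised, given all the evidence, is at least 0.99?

5

Prior odds = 0.165/0.835 = 33/167.
Bayes factor of the evidence already in hand = 2.1.
Odds after that evidence = (33/167) × 2.1 = 693/1670.
Target odds = 0.99/0.01 = 99.
Need 3.5ⁿ ≥ 99 ÷ (693/1670) = 1670/7.
3.5⁴ = 150.0625 falls short of 1670/7 but 3.5⁵ = 525.21875 reaches it, so n = 5.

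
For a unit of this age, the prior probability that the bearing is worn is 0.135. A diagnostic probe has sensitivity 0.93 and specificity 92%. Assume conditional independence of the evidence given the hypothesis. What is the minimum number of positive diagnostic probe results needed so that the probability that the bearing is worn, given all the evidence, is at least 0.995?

3

Prior odds: 0.135 ÷ 0.865 = 27/173.
False-positive rate = 1 − 0.92 = 0.08; likelihood ratio of a positive = 0.93/0.08 = 11.625.
Target odds: 0.995 ÷ 0.005 = 199.
Require 11.625ⁿ ≥ 199 ÷ (27/173) = 34427/27.
11.625² = 135.140625 falls short of 34427/27 but 11.625³ = 804357/512 reaches it, so n = 3.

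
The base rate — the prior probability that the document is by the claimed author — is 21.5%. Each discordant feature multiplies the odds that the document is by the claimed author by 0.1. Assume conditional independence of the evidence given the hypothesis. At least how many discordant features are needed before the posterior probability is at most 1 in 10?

Prior odds = 0.215/0.785 = 43/157.
Likelihood ratio per discordant feature = 0.1.
Target odds: 0.1 ÷ 0.9 = 1/9.
Need (43/157) × 0.1ⁿ ≤ 1/9, i.e. 0.1ⁿ ≤ 157/387.
0.1¹ = 0.1, which is already at or below the required 157/387; so n = 1.

1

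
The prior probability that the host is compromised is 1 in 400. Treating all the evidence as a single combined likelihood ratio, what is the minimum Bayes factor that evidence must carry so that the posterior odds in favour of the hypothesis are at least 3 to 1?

Prior odds = 0.0025/0.9975 = 1/399.
Target odds = 3.
Required Bayes factor = 3 ÷ (1/399) = 1197.

1197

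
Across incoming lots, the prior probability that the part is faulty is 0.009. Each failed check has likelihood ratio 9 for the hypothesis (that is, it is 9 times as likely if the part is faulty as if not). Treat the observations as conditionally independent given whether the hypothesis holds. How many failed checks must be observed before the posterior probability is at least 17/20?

Prior odds = 0.009/0.991 = 9/991.
Likelihood ratio per failed check = 9.
Target posterior odds = 0.85/0.15 = 17/3.
Need (9/991) × 9ⁿ ≥ 17/3, i.e. 9ⁿ ≥ 16847/27.
9² = 81 falls short of 16847/27 but 9³ = 729 reaches it, so n = 3.

3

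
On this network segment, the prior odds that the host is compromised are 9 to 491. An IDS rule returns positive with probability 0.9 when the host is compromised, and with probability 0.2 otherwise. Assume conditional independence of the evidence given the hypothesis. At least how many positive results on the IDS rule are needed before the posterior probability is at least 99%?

6

Prior odds = 9/491.
Likelihood ratio of a positive result = 0.9/0.2 = 4.5.
Target posterior odds = 0.99/0.01 = 99.
Require 4.5ⁿ ≥ 99 ÷ (9/491) = 5401.
4.5⁵ = 1845.28125 falls short of 5401 but 4.5⁶ = 8303.765625 reaches it, so n = 6.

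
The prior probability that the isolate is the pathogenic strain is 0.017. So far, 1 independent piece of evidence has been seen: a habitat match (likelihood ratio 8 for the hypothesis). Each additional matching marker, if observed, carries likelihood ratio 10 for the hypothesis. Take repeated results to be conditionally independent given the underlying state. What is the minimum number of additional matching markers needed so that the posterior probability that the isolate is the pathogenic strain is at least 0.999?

4

Prior odds = 0.017/0.983 = 17/983.
Bayes factor of the evidence already in hand = 8.
Odds after that evidence = (17/983) × 8 = 136/983.
Target odds = 0.999/0.001 = 999.
Need 10ⁿ ≥ 999 ÷ (136/983) = 982017/136.
10³ = 1000 falls short of 982017/136 but 10⁴ = 10000 reaches it, so n = 4.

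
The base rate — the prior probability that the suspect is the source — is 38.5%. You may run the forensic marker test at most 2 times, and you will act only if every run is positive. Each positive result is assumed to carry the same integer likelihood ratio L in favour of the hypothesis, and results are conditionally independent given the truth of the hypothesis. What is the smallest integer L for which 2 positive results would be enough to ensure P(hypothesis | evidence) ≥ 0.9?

Prior odds = 0.385/0.615 = 77/123.
Target odds = 0.9/0.1 = 9.
Need L² ≥ 9 ÷ (77/123) = 1107/77.
3² = 9 < 1107/77 ≤ 16 = 4², so L = 4.

4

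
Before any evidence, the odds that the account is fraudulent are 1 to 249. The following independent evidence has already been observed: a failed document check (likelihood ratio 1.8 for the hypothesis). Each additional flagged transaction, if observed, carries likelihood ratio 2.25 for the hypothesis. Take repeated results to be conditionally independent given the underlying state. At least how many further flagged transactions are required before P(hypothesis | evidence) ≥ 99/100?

12

Prior odds = 1/249.
Bayes factor of the evidence already in hand = 1.8.
Odds after that evidence = (1/249) × 1.8 = 3/415.
Target odds = 0.99/0.01 = 99.
Need 2.25ⁿ ≥ 99 ÷ (3/415) = 13695.
2.25¹¹ ≈7481.83 falls short of 13695 but 2.25¹² ≈16834.1 reaches it, so n = 12.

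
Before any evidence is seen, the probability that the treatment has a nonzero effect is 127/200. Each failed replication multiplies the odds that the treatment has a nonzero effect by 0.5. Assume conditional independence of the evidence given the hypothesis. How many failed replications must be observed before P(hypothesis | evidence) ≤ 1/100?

8

Prior odds: 0.635 ÷ 0.365 = 127/73.
Likelihood ratio per failed replication = 0.5.
Target odds: 0.01 ÷ 0.99 = 1/99.
Require 0.5ⁿ ≤ 1/99 ÷ (127/73) = 73/12573.
0.5⁷ = 0.0078125 is still above 73/12573 but 0.5⁸ = 0.00390625 is at or below it, so n = 8.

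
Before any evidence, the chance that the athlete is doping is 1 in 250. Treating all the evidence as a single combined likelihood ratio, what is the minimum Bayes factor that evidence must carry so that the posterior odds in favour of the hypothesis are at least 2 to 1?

498

Prior odds = 0.004/0.996 = 1/249.
Target odds = 2.
Required Bayes factor = 2 ÷ (1/249) = 498.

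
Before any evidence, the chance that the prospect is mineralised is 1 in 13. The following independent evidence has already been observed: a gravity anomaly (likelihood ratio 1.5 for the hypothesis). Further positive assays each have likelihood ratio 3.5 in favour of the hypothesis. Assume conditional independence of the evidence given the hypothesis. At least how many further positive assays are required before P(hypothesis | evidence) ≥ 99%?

6

Prior odds = (1/13)/(12/13) = 1/12.
Bayes factor of the evidence already in hand = 1.5.
Odds after that evidence = (1/12) × 1.5 = 0.125.
Target odds = 0.99/0.01 = 99.
Need 3.5ⁿ ≥ 99 ÷ 0.125 = 792.
3.5⁵ = 525.21875 falls short of 792 but 3.5⁶ = 1838.265625 reaches it, so n = 6.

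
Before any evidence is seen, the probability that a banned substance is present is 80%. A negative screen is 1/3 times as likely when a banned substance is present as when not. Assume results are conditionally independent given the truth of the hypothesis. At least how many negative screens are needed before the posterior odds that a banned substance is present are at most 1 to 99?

6

Prior odds: 0.8 ÷ 0.2 = 4.
Likelihood ratio per negative screen = 1/3.
Target odds = 1/99.
Need 4 × (1/3)ⁿ ≤ 1/99, i.e. (1/3)ⁿ ≤ 1/396.
(1/3)⁵ = 1/243 is still above 1/396 but (1/3)⁶ = 1/729 is at or below it, so n = 6.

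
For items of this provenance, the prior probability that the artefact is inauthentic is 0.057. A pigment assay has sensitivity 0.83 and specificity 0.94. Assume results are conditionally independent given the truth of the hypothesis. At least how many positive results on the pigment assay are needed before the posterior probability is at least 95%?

3

Prior odds = 0.057/0.943 = 57/943.
False-positive rate = 1 − 0.94 = 0.06; likelihood ratio of a positive = 0.83/0.06 = 83/6.
Target posterior odds = 0.95/0.05 = 19.
Need (57/943) × (83/6)ⁿ ≥ 19, i.e. (83/6)ⁿ ≥ 943/3.
(83/6)² = 6889/36 falls short of 943/3 but (83/6)³ = 571787/216 reaches it, so n = 3.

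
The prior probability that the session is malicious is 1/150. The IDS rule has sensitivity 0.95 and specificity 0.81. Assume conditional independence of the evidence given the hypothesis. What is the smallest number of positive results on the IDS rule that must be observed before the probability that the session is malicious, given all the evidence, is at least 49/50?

Prior odds = (1/150)/(149/150) = 1/149.
False-positive rate = 1 − 0.81 = 0.19; likelihood ratio of a positive = 0.95/0.19 = 5.
Target odds: 0.98 ÷ 0.02 = 49.
Require 5ⁿ ≥ 49 ÷ (1/149) = 7301.
5⁵ = 3125 falls short of 7301 but 5⁶ = 15625 reaches it, so n = 6.

6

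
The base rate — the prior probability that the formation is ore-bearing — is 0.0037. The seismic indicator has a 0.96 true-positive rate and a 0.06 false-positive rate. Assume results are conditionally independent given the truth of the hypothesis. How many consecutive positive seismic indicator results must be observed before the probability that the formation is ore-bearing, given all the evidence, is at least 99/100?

Prior odds: 0.0037 ÷ 0.9963 = 37/9963.
Likelihood ratio of a positive result = 0.96/0.06 = 16.
Target posterior odds = 0.99/0.01 = 99.
Need (37/9963) × 16ⁿ ≥ 99, i.e. 16ⁿ ≥ 986337/37.
16³ = 4096 falls short of 986337/37 but 16⁴ = 65536 reaches it, so n = 4.

4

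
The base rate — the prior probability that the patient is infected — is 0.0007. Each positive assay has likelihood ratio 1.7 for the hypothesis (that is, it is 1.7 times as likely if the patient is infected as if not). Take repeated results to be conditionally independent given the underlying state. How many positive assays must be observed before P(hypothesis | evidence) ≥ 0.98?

Prior odds: 0.0007 ÷ 0.9993 = 7/9993.
Likelihood ratio per positive assay = 1.7.
Target posterior odds = 0.98/0.02 = 49.
Require 1.7ⁿ ≥ 49 ÷ (7/9993) = 69951.
1.7²¹ ≈69091.9 falls short of 69951 but 1.7²² ≈117456 reaches it, so n = 22.

22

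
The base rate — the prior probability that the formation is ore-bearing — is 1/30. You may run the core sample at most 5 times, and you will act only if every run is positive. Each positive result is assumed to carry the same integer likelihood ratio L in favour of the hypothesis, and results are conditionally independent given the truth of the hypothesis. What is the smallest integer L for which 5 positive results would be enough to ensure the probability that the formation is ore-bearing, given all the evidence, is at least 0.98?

Prior odds = (1/30)/(29/30) = 1/29.
Target odds = 0.98/0.02 = 49.
Need L⁵ ≥ 49 ÷ (1/29) = 1421.
4⁵ = 1024 < 1421 ≤ 3125 = 5⁵, so L = 5.

5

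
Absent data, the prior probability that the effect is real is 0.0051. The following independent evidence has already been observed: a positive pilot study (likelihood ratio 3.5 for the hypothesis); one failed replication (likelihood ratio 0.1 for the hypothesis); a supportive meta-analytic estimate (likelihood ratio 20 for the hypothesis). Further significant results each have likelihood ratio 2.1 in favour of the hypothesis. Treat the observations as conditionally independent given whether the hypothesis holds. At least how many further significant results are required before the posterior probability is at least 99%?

Prior odds = 0.0051/0.9949 = 51/9949.
Combined Bayes factor of the evidence already in hand = 3.5 × 0.1 × 20 = 7.
Odds after that evidence = (51/9949) × 7 = 357/9949.
Target odds = 0.99/0.01 = 99.
Need 2.1ⁿ ≥ 99 ÷ (357/9949) = 328317/119.
2.1¹⁰ ≈1667.99 falls short of 328317/119 but 2.1¹¹ ≈3502.78 reaches it, so n = 11.

11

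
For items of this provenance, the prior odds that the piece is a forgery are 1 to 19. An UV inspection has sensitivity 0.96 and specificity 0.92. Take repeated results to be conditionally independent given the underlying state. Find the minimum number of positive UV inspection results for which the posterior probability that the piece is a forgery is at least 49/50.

3

Prior odds = 1/19.
False-positive rate = 1 − 0.92 = 0.08; likelihood ratio of a positive = 0.96/0.08 = 12.
Target odds: 0.98 ÷ 0.02 = 49.
Need (1/19) × 12ⁿ ≥ 49, i.e. 12ⁿ ≥ 931.
12² = 144 falls short of 931 but 12³ = 1728 reaches it, so n = 3.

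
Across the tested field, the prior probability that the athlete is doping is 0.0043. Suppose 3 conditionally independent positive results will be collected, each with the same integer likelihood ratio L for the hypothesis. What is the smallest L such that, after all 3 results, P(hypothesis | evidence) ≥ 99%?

29

Prior odds = 0.0043/0.9957 = 43/9957.
Target odds = 0.99/0.01 = 99.
Need L³ ≥ 99 ÷ (43/9957) = 985743/43.
28³ = 21952 < 985743/43 ≤ 24389 = 29³, so L = 29.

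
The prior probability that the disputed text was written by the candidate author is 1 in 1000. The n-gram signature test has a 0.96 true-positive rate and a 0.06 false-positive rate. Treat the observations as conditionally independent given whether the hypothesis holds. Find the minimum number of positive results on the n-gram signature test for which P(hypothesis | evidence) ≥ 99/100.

Prior odds: 0.001 ÷ 0.999 = 1/999.
Likelihood ratio of a positive result = 0.96/0.06 = 16.
Target odds: 0.99 ÷ 0.01 = 99.
Require 16ⁿ ≥ 99 ÷ (1/999) = 98901.
16⁴ = 65536 falls short of 98901 but 16⁵ = 1048576 reaches it, so n = 5.

5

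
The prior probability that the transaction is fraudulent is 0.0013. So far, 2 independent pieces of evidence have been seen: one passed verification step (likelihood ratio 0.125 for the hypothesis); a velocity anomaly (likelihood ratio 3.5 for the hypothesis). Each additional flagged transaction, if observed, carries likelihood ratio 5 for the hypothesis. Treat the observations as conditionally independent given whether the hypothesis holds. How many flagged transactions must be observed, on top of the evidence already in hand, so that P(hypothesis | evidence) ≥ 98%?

Prior odds = 0.0013/0.9987 = 13/9987.
Combined Bayes factor of the evidence already in hand = 0.125 × 3.5 = 0.4375.
Odds after that evidence = (13/9987) × 0.4375 = 91/159792.
Target odds = 0.98/0.02 = 49.
Need 5ⁿ ≥ 49 ÷ (91/159792) = 1118544/13.
5⁷ = 78125 falls short of 1118544/13 but 5⁸ = 390625 reaches it, so n = 8.

8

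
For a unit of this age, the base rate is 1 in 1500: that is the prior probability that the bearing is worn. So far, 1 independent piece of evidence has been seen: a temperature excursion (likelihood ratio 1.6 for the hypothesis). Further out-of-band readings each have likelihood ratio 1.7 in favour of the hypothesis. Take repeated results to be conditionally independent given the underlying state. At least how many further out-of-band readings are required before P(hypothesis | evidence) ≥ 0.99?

22

Prior odds = (1/1500)/(1499/1500) = 1/1499.
Bayes factor of the evidence already in hand = 1.6.
Odds after that evidence = (1/1499) × 1.6 = 8/7495.
Target odds = 0.99/0.01 = 99.
Need 1.7ⁿ ≥ 99 ÷ (8/7495) = 92750.625.
1.7²¹ ≈69091.9 falls short of 92750.625 but 1.7²² ≈117456 reaches it, so n = 22.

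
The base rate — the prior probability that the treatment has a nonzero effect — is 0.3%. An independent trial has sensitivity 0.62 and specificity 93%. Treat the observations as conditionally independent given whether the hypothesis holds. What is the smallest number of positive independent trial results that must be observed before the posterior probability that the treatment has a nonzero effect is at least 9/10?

Prior odds = 0.003/0.997 = 3/997.
False-positive rate = 1 − 0.93 = 0.07; likelihood ratio of a positive = 0.62/0.07 = 62/7.
Target odds: 0.9 ÷ 0.1 = 9.
Require (62/7)ⁿ ≥ 9 ÷ (3/997) = 2991.
(62/7)³ = 238328/343 falls short of 2991 but (62/7)⁴ = 14776336/2401 reaches it, so n = 4.

4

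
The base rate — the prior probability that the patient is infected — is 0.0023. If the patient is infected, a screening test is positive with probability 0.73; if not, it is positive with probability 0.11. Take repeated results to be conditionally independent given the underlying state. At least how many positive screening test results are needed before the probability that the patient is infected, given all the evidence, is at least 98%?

Prior odds: 0.0023 ÷ 0.9977 = 23/9977.
Likelihood ratio of a positive = 0.73/0.11 = 73/11.
Target odds: 0.98 ÷ 0.02 = 49.
Require (73/11)ⁿ ≥ 49 ÷ (23/9977) = 488873/23.
(73/11)⁵ ≈12872.1 falls short of 488873/23 but (73/11)⁶ ≈85424.2 reaches it, so n = 6.

6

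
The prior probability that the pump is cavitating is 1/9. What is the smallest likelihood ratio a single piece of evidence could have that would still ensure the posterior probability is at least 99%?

792

Prior odds = (1/9)/(8/9) = 0.125.
Target odds = 0.99/0.01 = 99.
Required Bayes factor = 99 ÷ 0.125 = 792.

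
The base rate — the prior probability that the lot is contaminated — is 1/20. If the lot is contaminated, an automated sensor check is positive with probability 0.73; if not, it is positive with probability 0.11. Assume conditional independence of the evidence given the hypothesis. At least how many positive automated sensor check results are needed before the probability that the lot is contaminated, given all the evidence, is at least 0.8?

3

Prior odds: 0.05 ÷ 0.95 = 1/19.
Likelihood ratio of a positive = 0.73/0.11 = 73/11.
Target posterior odds = 0.8/0.2 = 4.
Need (1/19) × (73/11)ⁿ ≥ 4, i.e. (73/11)ⁿ ≥ 76.
(73/11)² = 5329/121 falls short of 76 but (73/11)³ = 389017/1331 reaches it, so n = 3.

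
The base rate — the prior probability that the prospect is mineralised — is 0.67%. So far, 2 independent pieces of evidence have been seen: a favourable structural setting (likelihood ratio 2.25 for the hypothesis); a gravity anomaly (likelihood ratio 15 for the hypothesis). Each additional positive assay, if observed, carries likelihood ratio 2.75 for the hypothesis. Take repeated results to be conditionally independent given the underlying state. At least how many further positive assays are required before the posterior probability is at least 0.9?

Prior odds = 0.0067/0.9933 = 67/9933.
Combined Bayes factor of the evidence already in hand = 2.25 × 15 = 33.75.
Odds after that evidence = (67/9933) × 33.75 = 3015/13244.
Target odds = 0.9/0.1 = 9.
Need 2.75ⁿ ≥ 9 ÷ (3015/13244) = 13244/335.
2.75³ = 20.796875 falls short of 13244/335 but 2.75⁴ = 57.19140625 reaches it, so n = 4.

4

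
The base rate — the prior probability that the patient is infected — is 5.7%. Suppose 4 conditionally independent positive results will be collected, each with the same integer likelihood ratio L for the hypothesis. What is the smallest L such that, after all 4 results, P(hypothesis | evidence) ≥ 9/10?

4

Prior odds = 0.057/0.943 = 57/943.
Target odds = 0.9/0.1 = 9.
Need L⁴ ≥ 9 ÷ (57/943) = 2829/19.
3⁴ = 81 < 2829/19 ≤ 256 = 4⁴, so L = 4.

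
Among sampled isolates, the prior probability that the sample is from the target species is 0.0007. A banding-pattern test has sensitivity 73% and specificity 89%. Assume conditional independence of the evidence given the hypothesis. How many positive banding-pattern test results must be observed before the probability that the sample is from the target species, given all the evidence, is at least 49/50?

6

Prior odds: 0.0007 ÷ 0.9993 = 7/9993.
False-positive rate = 1 − 0.89 = 0.11; likelihood ratio of a positive = 0.73/0.11 = 73/11.
Target odds: 0.98 ÷ 0.02 = 49.
Require (73/11)ⁿ ≥ 49 ÷ (7/9993) = 69951.
(73/11)⁵ ≈12872.1 falls short of 69951 but (73/11)⁶ ≈85424.2 reaches it, so n = 6.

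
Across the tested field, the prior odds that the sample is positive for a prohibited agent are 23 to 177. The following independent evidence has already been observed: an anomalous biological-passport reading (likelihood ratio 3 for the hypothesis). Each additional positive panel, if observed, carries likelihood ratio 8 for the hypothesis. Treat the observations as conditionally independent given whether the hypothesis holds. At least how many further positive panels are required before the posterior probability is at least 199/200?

3

Prior odds = 23/177.
Bayes factor of the evidence already in hand = 3.
Odds after that evidence = (23/177) × 3 = 23/59.
Target odds = 0.995/0.005 = 199.
Need 8ⁿ ≥ 199 ÷ (23/59) = 11741/23.
8² = 64 falls short of 11741/23 but 8³ = 512 reaches it, so n = 3.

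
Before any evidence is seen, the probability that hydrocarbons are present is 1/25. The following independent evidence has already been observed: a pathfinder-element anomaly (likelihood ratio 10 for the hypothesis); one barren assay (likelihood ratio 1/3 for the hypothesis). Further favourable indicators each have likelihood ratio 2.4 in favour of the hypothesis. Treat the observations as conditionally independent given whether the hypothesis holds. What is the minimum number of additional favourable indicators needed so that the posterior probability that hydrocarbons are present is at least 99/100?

8

Prior odds = 0.04/0.96 = 1/24.
Combined Bayes factor of the evidence already in hand = 10 × (1/3) = 10/3.
Odds after that evidence = (1/24) × 10/3 = 5/36.
Target odds = 0.99/0.01 = 99.
Need 2.4ⁿ ≥ 99 ÷ (5/36) = 712.8.
2.4⁷ = 35831808/78125 falls short of 712.8 but 2.4⁸ = 429981696/390625 reaches it, so n = 8.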